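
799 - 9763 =-8964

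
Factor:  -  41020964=-2^2*29^1*353629^1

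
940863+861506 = 1802369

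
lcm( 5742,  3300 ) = 287100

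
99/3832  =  99/3832 = 0.03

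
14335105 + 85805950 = 100141055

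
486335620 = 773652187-287316567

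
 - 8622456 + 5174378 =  - 3448078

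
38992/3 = 12997 + 1/3 = 12997.33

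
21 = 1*21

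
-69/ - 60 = 1 + 3/20 = 1.15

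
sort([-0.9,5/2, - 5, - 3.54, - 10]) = [  -  10,-5, - 3.54, - 0.9,5/2]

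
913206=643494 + 269712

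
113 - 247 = -134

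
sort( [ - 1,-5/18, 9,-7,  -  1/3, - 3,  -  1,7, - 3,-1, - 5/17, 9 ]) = [ - 7,- 3, - 3, - 1, - 1 ,-1,-1/3,-5/17,-5/18,7 , 9,9] 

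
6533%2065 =338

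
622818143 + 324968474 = 947786617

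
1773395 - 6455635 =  - 4682240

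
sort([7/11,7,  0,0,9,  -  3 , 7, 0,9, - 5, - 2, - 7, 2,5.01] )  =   [ - 7,-5, -3,-2,  0,0,0,7/11,2,5.01,7,7,9, 9] 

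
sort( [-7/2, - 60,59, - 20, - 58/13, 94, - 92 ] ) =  [ - 92, - 60, - 20,  -  58/13, - 7/2,59, 94]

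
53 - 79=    - 26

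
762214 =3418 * 223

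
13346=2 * 6673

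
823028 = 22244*37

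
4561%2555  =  2006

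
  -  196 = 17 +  - 213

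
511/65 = 7 + 56/65 = 7.86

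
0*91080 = 0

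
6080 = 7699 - 1619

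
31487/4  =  31487/4 = 7871.75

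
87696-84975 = 2721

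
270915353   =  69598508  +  201316845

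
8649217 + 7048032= 15697249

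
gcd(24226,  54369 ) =1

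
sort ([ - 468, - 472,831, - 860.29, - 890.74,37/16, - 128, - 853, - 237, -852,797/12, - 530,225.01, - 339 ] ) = [ - 890.74, - 860.29,- 853,-852, - 530,-472, - 468, - 339, - 237,-128, 37/16,797/12,225.01,831] 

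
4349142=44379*98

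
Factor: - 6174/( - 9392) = 2^( - 3)*3^2*7^3*587^( - 1 ) = 3087/4696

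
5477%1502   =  971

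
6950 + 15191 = 22141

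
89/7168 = 89/7168 = 0.01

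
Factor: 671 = 11^1*61^1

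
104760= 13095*8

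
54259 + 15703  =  69962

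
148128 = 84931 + 63197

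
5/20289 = 5/20289 = 0.00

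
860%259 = 83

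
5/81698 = 5/81698 = 0.00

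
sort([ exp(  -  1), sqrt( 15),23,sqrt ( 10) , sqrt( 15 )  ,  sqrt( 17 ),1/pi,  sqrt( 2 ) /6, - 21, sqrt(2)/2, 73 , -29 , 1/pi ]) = [-29, - 21, sqrt(2)/6,1/pi,1/pi,exp( - 1 ) , sqrt (2)/2,  sqrt(10),sqrt (15 ),  sqrt ( 15), sqrt ( 17 ),23, 73 ] 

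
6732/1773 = 3 + 157/197= 3.80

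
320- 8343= - 8023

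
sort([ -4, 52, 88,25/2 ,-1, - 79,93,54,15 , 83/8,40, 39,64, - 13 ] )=[ - 79 ,-13 , - 4, - 1, 83/8, 25/2,15,39, 40, 52,54 , 64, 88, 93 ] 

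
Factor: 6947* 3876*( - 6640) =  - 178792438080 = - 2^6*3^1 * 5^1*17^1 * 19^1*83^1*6947^1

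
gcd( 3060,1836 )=612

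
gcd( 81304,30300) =4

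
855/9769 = 855/9769 = 0.09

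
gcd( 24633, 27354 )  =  3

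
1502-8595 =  - 7093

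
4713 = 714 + 3999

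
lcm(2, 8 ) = 8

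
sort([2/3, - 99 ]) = [ - 99,2/3 ]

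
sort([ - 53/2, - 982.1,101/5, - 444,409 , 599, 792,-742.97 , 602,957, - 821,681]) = [ - 982.1,-821,-742.97, -444, - 53/2,101/5, 409,599,  602, 681, 792, 957 ] 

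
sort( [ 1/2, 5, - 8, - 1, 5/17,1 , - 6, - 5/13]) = [ - 8,- 6, - 1, - 5/13, 5/17, 1/2, 1, 5 ] 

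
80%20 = 0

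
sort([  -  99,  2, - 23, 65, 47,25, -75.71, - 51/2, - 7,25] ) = [ - 99,-75.71, - 51/2, - 23, - 7,2,  25 , 25,47,65 ] 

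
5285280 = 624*8470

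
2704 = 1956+748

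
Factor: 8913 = 3^1* 2971^1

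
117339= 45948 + 71391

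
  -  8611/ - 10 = 861+ 1/10  =  861.10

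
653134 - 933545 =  - 280411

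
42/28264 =21/14132=0.00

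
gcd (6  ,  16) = 2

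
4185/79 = 52 + 77/79 = 52.97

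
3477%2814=663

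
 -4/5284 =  -1 + 1320/1321 =- 0.00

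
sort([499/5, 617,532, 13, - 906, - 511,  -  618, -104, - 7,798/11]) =[ - 906,  -  618 ,  -  511,-104,  -  7, 13, 798/11, 499/5,532, 617]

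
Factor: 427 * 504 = 2^3*3^2*7^2*61^1 = 215208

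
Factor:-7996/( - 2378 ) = 2^1*29^( - 1)*41^(- 1 )*1999^1 =3998/1189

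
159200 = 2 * 79600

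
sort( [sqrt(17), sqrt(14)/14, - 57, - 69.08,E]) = [ - 69.08, - 57,sqrt( 14)/14,E,sqrt( 17)]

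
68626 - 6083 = 62543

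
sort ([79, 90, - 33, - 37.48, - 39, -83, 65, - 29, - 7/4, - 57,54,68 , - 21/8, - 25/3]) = [ - 83, - 57, - 39, - 37.48, -33 , - 29, - 25/3, - 21/8, - 7/4, 54, 65 , 68, 79, 90]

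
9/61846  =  9/61846= 0.00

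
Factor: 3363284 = 2^2*840821^1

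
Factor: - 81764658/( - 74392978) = 40882329/37196489 = 3^2*11^( - 2)*157^1*28933^1*307409^( - 1 ) 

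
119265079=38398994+80866085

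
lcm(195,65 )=195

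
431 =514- 83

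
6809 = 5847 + 962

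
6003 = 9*667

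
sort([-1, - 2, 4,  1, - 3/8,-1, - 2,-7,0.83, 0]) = [ - 7 ,  -  2,-2, - 1, - 1, - 3/8 , 0, 0.83, 1,4] 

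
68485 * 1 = 68485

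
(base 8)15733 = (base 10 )7131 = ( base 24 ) c93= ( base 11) 53a3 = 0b1101111011011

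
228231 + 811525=1039756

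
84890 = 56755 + 28135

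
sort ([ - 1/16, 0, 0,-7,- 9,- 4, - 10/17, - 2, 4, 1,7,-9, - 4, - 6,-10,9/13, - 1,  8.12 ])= [ - 10, - 9, -9 , - 7 , - 6, - 4, - 4, - 2, - 1, - 10/17, - 1/16 , 0 , 0,9/13, 1, 4,7,8.12]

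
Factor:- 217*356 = -2^2 * 7^1*31^1*89^1 = - 77252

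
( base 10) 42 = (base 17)28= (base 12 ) 36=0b101010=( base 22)1K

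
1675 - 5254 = -3579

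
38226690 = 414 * 92335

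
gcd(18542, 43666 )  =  2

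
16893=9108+7785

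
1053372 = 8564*123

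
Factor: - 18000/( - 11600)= 45/29= 3^2*5^1*29^( - 1)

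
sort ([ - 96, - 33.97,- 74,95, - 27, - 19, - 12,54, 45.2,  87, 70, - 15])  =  [  -  96, - 74, - 33.97, - 27, - 19, - 15, - 12,45.2  ,  54, 70, 87, 95 ]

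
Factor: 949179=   3^1 * 7^2*11^1*587^1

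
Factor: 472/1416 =1/3= 3^( - 1 ) 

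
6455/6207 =6455/6207 = 1.04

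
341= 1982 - 1641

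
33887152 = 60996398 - 27109246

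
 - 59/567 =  - 59/567 = - 0.10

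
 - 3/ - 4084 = 3/4084 = 0.00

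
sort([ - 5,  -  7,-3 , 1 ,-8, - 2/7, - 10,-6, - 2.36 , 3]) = [ - 10, - 8,-7, - 6 ,  -  5, - 3,-2.36 ,-2/7, 1,3]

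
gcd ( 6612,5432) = 4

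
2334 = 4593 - 2259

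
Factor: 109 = 109^1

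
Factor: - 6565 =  - 5^1*13^1*101^1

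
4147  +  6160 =10307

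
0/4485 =0 = 0.00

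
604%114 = 34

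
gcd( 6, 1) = 1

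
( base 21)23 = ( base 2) 101101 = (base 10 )45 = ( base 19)27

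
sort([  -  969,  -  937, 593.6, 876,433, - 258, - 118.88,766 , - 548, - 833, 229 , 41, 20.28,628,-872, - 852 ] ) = [ - 969,  -  937 , -872, - 852,-833, -548, - 258,-118.88, 20.28,41, 229 , 433,593.6, 628,766, 876 ] 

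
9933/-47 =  - 212 + 31/47 = - 211.34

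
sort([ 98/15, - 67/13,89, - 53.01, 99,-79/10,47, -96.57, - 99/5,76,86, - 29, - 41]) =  [ - 96.57, - 53.01, - 41, - 29, - 99/5, - 79/10, - 67/13,  98/15,47,  76 , 86, 89, 99] 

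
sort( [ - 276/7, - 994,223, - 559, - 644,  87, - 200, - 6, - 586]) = [ - 994, - 644,- 586, - 559, - 200, - 276/7,-6,87, 223] 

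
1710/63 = 190/7 = 27.14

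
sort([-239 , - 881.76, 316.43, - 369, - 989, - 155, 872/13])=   [ - 989, - 881.76, -369, - 239, - 155, 872/13,316.43] 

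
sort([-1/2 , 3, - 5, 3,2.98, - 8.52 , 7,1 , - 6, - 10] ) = [ - 10, - 8.52,-6,-5, - 1/2,1,2.98, 3,  3, 7] 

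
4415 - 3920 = 495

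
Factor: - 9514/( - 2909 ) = 2^1*67^1*71^1*2909^(-1) 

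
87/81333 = 29/27111 = 0.00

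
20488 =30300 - 9812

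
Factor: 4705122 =2^1*3^1*19^1*149^1 * 277^1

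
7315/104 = 70+35/104=70.34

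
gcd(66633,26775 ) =21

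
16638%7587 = 1464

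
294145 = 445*661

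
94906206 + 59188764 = 154094970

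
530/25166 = 265/12583 = 0.02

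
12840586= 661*19426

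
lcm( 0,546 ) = 0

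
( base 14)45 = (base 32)1T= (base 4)331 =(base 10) 61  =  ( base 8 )75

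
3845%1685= 475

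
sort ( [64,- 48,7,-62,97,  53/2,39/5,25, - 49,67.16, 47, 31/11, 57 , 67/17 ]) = [-62,-49, - 48,  31/11,67/17,7,39/5,25,53/2,47, 57,64,  67.16,97]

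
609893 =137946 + 471947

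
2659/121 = 21 +118/121 = 21.98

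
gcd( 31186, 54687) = 1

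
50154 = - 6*( - 8359)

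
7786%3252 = 1282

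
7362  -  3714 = 3648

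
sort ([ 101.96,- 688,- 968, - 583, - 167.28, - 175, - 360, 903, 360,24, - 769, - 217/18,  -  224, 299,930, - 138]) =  [ - 968,-769, - 688, - 583,-360, - 224, - 175, - 167.28, - 138, - 217/18, 24, 101.96 , 299, 360,903, 930 ] 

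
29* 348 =10092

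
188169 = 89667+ 98502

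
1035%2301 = 1035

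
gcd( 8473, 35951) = 1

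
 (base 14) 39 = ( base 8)63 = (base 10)51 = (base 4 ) 303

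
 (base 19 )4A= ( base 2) 1010110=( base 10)86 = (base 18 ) 4E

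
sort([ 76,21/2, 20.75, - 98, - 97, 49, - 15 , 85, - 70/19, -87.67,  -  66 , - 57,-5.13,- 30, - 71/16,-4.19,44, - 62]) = [  -  98, - 97, - 87.67, - 66, - 62, - 57,- 30, - 15, - 5.13 , - 71/16,  -  4.19, -70/19 , 21/2, 20.75,44,49,76, 85 ]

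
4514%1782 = 950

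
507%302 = 205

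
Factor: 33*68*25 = 56100=2^2 * 3^1*5^2*11^1*17^1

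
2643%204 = 195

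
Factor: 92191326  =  2^1*3^1*15365221^1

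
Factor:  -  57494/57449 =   -  2^1*7^( - 1 )* 17^1*19^1 * 29^(-1)*89^1*283^( - 1 )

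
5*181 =905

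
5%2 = 1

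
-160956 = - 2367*68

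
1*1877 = 1877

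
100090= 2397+97693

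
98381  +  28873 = 127254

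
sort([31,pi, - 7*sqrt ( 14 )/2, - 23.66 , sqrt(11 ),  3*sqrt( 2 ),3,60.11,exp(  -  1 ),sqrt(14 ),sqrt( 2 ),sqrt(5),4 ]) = [ - 23.66, - 7*sqrt( 14) /2, exp ( - 1 ),sqrt(2), sqrt(5),3,pi, sqrt( 11) , sqrt (14 ),4,3* sqrt(  2), 31,60.11 ]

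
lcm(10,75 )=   150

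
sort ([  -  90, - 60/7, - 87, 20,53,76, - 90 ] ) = [ - 90, - 90, - 87, - 60/7 , 20,53,76 ]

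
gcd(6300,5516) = 28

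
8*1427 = 11416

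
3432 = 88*39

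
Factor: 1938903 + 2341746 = 4280649 = 3^1*1426883^1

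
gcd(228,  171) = 57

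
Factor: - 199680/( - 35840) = 39/7 = 3^1*7^ (  -  1 )*13^1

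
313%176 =137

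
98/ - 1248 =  - 1+575/624 =- 0.08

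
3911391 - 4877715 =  -966324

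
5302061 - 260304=5041757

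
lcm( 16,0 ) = 0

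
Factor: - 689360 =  - 2^4 * 5^1  *7^1*1231^1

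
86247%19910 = 6607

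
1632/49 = 1632/49 =33.31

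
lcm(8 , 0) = 0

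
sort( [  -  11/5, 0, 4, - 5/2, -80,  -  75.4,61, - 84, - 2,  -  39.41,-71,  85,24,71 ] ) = [ -84 ,-80, -75.4  ,-71,-39.41 , - 5/2,  -  11/5, -2, 0, 4, 24,61  ,  71,85]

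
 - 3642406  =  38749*( - 94 )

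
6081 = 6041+40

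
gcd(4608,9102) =6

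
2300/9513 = 2300/9513=0.24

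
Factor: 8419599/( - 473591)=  - 3^3*29^1*41^( - 1)*10753^1*11551^( - 1)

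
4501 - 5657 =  - 1156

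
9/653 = 9/653  =  0.01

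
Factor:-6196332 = -2^2 *3^1*516361^1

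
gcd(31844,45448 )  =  76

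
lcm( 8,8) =8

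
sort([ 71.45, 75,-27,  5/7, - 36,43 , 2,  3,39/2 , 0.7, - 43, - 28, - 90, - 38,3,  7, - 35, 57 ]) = [ - 90,-43, - 38, - 36,- 35,-28, -27,  0.7, 5/7,2,3,3 , 7,  39/2, 43,57, 71.45, 75]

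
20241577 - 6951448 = 13290129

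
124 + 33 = 157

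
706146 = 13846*51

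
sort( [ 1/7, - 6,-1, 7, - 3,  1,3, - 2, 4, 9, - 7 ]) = [-7, -6, -3,-2, - 1, 1/7, 1 , 3 , 4,7,  9 ]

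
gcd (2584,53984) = 8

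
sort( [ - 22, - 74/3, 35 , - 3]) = [ - 74/3, - 22, - 3,35] 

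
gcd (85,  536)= 1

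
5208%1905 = 1398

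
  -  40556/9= -40556/9=-4506.22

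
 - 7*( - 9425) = 65975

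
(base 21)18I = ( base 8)1163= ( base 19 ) 1e0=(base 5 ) 10002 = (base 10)627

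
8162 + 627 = 8789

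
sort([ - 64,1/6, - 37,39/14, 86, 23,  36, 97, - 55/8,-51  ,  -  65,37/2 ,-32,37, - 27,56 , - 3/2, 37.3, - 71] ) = [ - 71, - 65 , - 64,- 51 ,- 37,  -  32 , - 27, - 55/8, - 3/2, 1/6,39/14,37/2, 23, 36, 37 , 37.3,56 , 86, 97] 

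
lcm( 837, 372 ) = 3348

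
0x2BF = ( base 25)133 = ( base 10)703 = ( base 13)421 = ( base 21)1ca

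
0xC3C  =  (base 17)ae4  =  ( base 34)2o4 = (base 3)11022000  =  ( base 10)3132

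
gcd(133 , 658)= 7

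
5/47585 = 1/9517 = 0.00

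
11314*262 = 2964268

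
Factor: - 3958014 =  - 2^1 * 3^1 * 659669^1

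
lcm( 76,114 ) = 228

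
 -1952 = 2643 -4595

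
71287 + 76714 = 148001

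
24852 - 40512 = -15660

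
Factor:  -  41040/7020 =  - 2^2 * 13^( - 1 )*19^1 = - 76/13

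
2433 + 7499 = 9932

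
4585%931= 861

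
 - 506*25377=-12840762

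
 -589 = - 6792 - -6203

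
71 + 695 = 766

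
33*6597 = 217701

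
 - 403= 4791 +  - 5194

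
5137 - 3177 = 1960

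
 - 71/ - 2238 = 71/2238  =  0.03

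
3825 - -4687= 8512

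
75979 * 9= 683811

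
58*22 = 1276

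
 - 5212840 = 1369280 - 6582120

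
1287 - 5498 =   -  4211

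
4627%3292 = 1335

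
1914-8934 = -7020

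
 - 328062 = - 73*4494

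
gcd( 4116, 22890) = 42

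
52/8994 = 26/4497 =0.01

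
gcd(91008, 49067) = 1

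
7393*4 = 29572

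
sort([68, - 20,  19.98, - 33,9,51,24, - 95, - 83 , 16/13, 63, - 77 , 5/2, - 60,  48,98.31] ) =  [- 95, - 83,-77, - 60,-33, - 20,  16/13,5/2,9,19.98,24 , 48,51,  63,68,98.31 ] 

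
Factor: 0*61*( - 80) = 0 = 0^1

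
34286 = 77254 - 42968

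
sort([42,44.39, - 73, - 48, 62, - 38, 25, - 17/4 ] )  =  [ - 73, - 48, - 38, - 17/4,25 , 42, 44.39,  62 ] 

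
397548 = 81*4908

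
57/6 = 9 + 1/2 = 9.50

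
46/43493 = 2/1891 =0.00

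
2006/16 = 1003/8 = 125.38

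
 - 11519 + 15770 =4251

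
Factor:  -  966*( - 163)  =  157458 = 2^1*3^1* 7^1*23^1* 163^1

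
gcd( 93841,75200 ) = 1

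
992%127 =103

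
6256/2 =3128 = 3128.00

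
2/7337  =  2/7337 = 0.00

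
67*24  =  1608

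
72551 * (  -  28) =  - 2031428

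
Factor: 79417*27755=5^1 * 7^1*13^2 * 41^1*61^1*149^1 = 2204218835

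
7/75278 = 1/10754 = 0.00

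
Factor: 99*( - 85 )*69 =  - 3^3  *5^1*11^1*17^1 * 23^1 =- 580635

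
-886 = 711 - 1597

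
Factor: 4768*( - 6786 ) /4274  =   - 16177824/2137  =  - 2^5*3^2*13^1*29^1 * 149^1*2137^( - 1 ) 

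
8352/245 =8352/245=34.09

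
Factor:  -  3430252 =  - 2^2*7^1*122509^1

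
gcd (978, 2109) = 3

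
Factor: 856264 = 2^3*107033^1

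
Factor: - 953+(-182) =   -  1135 = - 5^1*227^1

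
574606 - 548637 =25969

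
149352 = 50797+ 98555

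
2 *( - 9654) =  - 19308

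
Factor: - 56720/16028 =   -  2^2*5^1*709^1*4007^( - 1) = -14180/4007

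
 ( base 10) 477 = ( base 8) 735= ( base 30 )fr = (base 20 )13H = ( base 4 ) 13131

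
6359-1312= 5047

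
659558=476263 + 183295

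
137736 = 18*7652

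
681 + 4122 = 4803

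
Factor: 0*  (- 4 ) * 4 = 0 = 0^1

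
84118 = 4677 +79441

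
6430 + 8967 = 15397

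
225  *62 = 13950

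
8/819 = 8/819 =0.01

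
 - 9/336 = -1+109/112 = - 0.03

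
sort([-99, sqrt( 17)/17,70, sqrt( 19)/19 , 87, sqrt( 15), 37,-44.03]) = [ - 99, -44.03, sqrt( 19 ) /19,sqrt(17)/17, sqrt( 15),  37, 70  ,  87 ]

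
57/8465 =57/8465=0.01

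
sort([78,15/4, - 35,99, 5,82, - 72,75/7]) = [ - 72, - 35, 15/4,5, 75/7, 78, 82, 99]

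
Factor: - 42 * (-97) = 2^1*3^1*7^1*97^1 = 4074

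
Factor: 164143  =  7^1*131^1*179^1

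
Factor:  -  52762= -2^1*23^1*31^1*37^1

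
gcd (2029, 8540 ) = 1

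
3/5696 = 3/5696 = 0.00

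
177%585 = 177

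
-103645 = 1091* ( - 95)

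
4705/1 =4705 = 4705.00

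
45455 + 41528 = 86983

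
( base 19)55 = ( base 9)121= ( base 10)100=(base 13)79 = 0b1100100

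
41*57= 2337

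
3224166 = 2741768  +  482398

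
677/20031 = 677/20031 = 0.03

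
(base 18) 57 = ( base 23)45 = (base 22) 49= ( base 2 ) 1100001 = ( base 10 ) 97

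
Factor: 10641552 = 2^4*3^1*47^1*53^1*89^1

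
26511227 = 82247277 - 55736050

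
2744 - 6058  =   - 3314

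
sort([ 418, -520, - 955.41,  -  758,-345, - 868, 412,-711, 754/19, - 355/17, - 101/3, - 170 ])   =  [ - 955.41,  -  868, - 758, - 711 , - 520, - 345, - 170, - 101/3, - 355/17,754/19, 412, 418 ]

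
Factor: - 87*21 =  - 1827 = - 3^2* 7^1*29^1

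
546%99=51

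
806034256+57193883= 863228139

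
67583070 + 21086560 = 88669630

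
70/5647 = 70/5647 = 0.01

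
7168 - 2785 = 4383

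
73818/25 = 2952 + 18/25 = 2952.72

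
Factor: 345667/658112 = 2^( -6 )*13^(-1)*19^1*23^1 = 437/832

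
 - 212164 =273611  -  485775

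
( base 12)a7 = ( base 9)151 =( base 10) 127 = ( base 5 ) 1002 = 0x7f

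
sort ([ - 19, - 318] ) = [ - 318, - 19] 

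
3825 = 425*9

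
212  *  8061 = 1708932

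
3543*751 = 2660793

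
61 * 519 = 31659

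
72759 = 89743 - 16984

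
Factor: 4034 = 2^1*2017^1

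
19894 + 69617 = 89511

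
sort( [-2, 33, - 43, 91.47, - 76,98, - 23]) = [-76,-43,- 23, - 2,33,91.47, 98] 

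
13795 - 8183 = 5612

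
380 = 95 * 4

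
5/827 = 5/827 = 0.01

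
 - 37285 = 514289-551574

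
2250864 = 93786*24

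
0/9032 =0 = 0.00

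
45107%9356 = 7683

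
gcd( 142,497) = 71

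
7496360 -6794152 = 702208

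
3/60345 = 1/20115 = 0.00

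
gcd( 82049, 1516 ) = 1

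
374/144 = 2 + 43/72 = 2.60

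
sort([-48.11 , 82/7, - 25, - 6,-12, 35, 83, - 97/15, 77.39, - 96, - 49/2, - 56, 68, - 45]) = [ - 96,-56, - 48.11, - 45, - 25, - 49/2,-12, - 97/15,- 6,82/7, 35,  68, 77.39,  83]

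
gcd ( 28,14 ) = 14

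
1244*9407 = 11702308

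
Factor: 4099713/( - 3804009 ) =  - 1366571/1268003 = -11^( - 1) *19^ ( - 1)*41^1*6067^ ( -1)*33331^1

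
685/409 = 1 + 276/409 = 1.67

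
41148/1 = 41148 = 41148.00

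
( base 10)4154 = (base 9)5625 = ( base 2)1000000111010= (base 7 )15053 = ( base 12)24a2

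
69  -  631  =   - 562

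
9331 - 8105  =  1226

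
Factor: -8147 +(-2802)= - 10949^1 = - 10949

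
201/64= 201/64 = 3.14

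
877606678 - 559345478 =318261200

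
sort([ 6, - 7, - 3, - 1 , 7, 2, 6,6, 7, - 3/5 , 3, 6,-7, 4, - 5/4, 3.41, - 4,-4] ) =[ - 7,-7 , - 4, - 4,  -  3, - 5/4, - 1 , - 3/5, 2, 3, 3.41,4, 6, 6,6  ,  6,7, 7]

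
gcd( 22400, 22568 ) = 56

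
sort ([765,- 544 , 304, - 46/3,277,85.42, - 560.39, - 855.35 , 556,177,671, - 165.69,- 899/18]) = [-855.35, - 560.39, - 544,  -  165.69, - 899/18, - 46/3,85.42, 177,277,  304,556,671,765]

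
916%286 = 58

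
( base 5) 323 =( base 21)44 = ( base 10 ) 88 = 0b1011000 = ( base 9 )107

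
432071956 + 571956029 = 1004027985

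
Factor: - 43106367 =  - 3^1*14368789^1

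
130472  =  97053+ 33419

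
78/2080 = 3/80 = 0.04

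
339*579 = 196281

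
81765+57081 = 138846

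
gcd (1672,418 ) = 418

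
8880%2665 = 885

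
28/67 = 28/67 = 0.42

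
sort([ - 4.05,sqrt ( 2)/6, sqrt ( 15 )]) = [ - 4.05,sqrt( 2 ) /6,sqrt(15 )]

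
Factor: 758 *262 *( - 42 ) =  - 8341032= - 2^3*3^1*7^1 * 131^1*379^1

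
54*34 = 1836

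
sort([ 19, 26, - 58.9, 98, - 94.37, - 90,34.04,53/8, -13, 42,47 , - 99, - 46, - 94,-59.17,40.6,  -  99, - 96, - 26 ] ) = [ - 99,-99,-96, -94.37, - 94, - 90, -59.17,-58.9, - 46, - 26, -13, 53/8,19, 26, 34.04, 40.6,42, 47, 98 ]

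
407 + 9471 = 9878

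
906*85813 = 77746578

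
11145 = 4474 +6671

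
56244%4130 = 2554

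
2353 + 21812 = 24165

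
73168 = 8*9146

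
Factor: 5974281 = 3^2*59^1*11251^1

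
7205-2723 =4482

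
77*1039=80003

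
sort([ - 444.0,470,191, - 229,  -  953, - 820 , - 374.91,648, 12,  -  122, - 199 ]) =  [-953, -820,  -  444.0, - 374.91, - 229, - 199, - 122,12 , 191, 470,648 ]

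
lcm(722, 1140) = 21660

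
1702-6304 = -4602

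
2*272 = 544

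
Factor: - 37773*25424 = -960340752 =- 2^4*3^3*7^1*227^1*1399^1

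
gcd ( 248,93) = 31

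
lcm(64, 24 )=192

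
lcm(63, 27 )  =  189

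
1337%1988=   1337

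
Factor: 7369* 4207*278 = 2^1*7^1*139^1*601^1*7369^1 =8618384474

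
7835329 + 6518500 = 14353829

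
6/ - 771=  - 1 + 255/257 = -  0.01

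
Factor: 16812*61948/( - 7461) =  - 115718864/829 = - 2^4*17^1*467^1*829^( - 1)*911^1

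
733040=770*952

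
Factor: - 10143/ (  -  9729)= 7^2*47^ ( - 1)=49/47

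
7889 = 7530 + 359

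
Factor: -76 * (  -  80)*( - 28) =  - 2^8*5^1 * 7^1*19^1 =- 170240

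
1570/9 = 174 + 4/9 = 174.44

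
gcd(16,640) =16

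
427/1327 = 427/1327 =0.32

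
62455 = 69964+-7509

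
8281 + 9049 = 17330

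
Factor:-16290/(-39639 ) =30/73 =2^1 * 3^1*5^1*73^(  -  1)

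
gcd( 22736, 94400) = 16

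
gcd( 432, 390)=6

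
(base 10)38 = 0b100110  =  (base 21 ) 1h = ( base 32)16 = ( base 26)1C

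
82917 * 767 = 63597339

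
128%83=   45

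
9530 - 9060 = 470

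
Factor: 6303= 3^1*11^1*191^1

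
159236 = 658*242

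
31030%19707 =11323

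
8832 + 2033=10865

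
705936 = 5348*132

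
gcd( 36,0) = 36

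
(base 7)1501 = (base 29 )k9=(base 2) 1001001101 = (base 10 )589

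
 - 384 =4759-5143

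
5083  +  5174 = 10257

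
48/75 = 16/25 = 0.64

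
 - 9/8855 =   -  1+8846/8855 =- 0.00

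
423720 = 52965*8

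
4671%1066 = 407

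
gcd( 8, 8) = 8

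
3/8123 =3/8123 = 0.00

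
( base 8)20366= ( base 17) 1C36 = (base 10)8438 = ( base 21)J2H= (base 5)232223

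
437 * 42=18354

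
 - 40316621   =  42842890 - 83159511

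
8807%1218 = 281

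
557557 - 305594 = 251963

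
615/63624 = 205/21208 = 0.01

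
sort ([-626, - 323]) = [ - 626, - 323 ] 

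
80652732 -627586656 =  - 546933924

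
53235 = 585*91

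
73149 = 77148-3999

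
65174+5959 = 71133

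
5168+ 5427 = 10595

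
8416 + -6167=2249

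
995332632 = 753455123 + 241877509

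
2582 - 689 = 1893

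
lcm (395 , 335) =26465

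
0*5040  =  0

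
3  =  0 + 3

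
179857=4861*37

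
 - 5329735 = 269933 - 5599668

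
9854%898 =874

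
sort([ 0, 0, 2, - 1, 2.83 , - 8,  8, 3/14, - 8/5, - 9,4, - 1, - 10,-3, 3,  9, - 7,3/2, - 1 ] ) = [- 10, - 9, - 8, - 7,  -  3, - 8/5, - 1, - 1, - 1, 0, 0,3/14 , 3/2 , 2, 2.83,  3, 4, 8, 9] 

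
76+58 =134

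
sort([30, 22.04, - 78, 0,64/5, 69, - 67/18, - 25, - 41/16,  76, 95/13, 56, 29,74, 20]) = [ - 78, - 25, - 67/18, - 41/16,0 , 95/13, 64/5, 20, 22.04, 29, 30,56,69,74, 76]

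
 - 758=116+  -  874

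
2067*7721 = 15959307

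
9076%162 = 4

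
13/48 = 13/48 = 0.27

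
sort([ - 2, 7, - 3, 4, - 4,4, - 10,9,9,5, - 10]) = [ - 10 , - 10 , - 4, - 3 , - 2,4,4  ,  5,  7, 9  ,  9]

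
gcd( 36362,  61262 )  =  2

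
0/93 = 0  =  0.00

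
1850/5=370 = 370.00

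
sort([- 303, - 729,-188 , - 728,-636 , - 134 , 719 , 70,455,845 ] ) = [ - 729 ,-728,-636 , - 303,  -  188, - 134,70 , 455,719, 845 ]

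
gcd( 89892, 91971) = 99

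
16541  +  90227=106768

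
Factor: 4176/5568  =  2^( - 2)*3^1 = 3/4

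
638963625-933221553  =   - 294257928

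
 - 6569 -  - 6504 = - 65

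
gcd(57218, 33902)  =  134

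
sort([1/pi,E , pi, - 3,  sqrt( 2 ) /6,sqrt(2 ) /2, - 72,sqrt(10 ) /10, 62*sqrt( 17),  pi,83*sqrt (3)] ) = [-72, - 3,sqrt( 2) /6,sqrt(  10 ) /10,  1/pi,  sqrt(2)/2,E,pi, pi, 83*sqrt( 3 ),62*sqrt( 17)]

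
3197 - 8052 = -4855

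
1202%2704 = 1202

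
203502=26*7827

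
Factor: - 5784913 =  - 17^2*37^1 * 541^1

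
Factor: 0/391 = 0 = 0^1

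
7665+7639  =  15304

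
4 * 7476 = 29904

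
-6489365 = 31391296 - 37880661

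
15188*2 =30376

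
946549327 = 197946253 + 748603074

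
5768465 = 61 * 94565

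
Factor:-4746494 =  - 2^1 * 2373247^1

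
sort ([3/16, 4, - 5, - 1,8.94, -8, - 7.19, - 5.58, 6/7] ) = [ - 8, - 7.19, - 5.58, - 5, - 1,3/16, 6/7, 4 , 8.94]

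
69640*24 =1671360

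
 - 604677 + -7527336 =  -8132013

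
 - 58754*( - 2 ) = 117508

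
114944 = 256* 449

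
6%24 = 6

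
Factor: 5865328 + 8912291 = 14777619 = 3^1*53^1*92941^1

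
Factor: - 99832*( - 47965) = 2^3*5^1*53^1*181^1 * 12479^1 = 4788441880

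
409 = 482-73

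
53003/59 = 898 + 21/59=   898.36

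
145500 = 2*72750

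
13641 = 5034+8607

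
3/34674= 1/11558 = 0.00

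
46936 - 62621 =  - 15685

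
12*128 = 1536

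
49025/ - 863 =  - 49025/863  =  - 56.81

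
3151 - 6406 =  - 3255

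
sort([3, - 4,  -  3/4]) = [- 4, - 3/4, 3] 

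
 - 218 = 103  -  321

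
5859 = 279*21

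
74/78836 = 37/39418 = 0.00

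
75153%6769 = 694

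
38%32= 6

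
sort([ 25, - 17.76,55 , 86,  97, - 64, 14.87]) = [ - 64, - 17.76, 14.87, 25 , 55,  86, 97 ] 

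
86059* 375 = 32272125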